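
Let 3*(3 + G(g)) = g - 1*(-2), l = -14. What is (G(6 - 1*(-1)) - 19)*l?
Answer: 266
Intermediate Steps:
G(g) = -7/3 + g/3 (G(g) = -3 + (g - 1*(-2))/3 = -3 + (g + 2)/3 = -3 + (2 + g)/3 = -3 + (2/3 + g/3) = -7/3 + g/3)
(G(6 - 1*(-1)) - 19)*l = ((-7/3 + (6 - 1*(-1))/3) - 19)*(-14) = ((-7/3 + (6 + 1)/3) - 19)*(-14) = ((-7/3 + (1/3)*7) - 19)*(-14) = ((-7/3 + 7/3) - 19)*(-14) = (0 - 19)*(-14) = -19*(-14) = 266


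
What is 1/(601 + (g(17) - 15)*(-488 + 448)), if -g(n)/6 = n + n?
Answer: 1/9361 ≈ 0.00010683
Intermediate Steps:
g(n) = -12*n (g(n) = -6*(n + n) = -12*n)
1/(601 + (g(17) - 15)*(-488 + 448)) = 1/(601 + (-12*17 - 15)*(-488 + 448)) = 1/(601 + (-204 - 15)*(-40)) = 1/(601 - 219*(-40)) = 1/(601 + 8760) = 1/9361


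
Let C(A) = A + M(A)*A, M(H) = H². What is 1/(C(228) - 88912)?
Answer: 1/11763668 ≈ 8.5008e-8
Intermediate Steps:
C(A) = A + A³ (C(A) = A + A²*A = A + A³)
1/(C(228) - 88912) = 1/((228 + 228³) - 88912) = 1/((228 + 11852352) - 88912) = 1/(11852580 - 88912) = 1/11763668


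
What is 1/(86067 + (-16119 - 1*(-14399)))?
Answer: 1/84347 ≈ 1.1856e-5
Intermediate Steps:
1/(86067 + (-16119 - 1*(-14399))) = 1/(86067 + (-16119 + 14399)) = 1/(86067 - 1720) = 1/84347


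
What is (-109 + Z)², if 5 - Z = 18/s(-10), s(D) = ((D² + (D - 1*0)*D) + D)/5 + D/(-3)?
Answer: 41925625/3844 ≈ 10907.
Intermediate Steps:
s(D) = -2*D/15 + 2*D²/5 (s(D) = ((D² + (D + 0)*D) + D)*(⅕) + D*(-⅓) = ((D² + D*D) + D)*(⅕) - D/3 = ((D² + D²) + D)*(⅕) - D/3 = (2*D² + D)*(⅕) - D/3 = (D + 2*D²)*(⅕) - D/3 = (D/5 + 2*D²/5) - D/3 = -2*D/15 + 2*D²/5)
Z = 283/62 (Z = 5 - 18/((2/15)*(-10)*(-1 + 3*(-10))) = 5 - 18/((2/15)*(-10)*(-1 - 30)) = 5 - 18/((2/15)*(-10)*(-31)) = 5 - 18/124/3 = 5 - 18*3/124 = 5 - 1*27/62 = 5 - 27/62 = 283/62 ≈ 4.5645)
(-109 + Z)² = (-109 + 283/62)² = (-6475/62)² = 41925625/3844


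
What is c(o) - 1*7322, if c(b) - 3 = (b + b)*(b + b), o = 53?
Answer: 3917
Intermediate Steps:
c(b) = 3 + 4*b² (c(b) = 3 + (b + b)*(b + b) = 3 + (2*b)*(2*b) = 3 + 4*b²)
c(o) - 1*7322 = (3 + 4*53²) - 1*7322 = (3 + 4*2809) - 7322 = (3 + 11236) - 7322 = 11239 - 7322 = 3917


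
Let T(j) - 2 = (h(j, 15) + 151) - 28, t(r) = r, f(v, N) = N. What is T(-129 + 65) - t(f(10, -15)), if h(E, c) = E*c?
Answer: -820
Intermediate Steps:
T(j) = 125 + 15*j (T(j) = 2 + ((j*15 + 151) - 28) = 2 + ((15*j + 151) - 28) = 2 + ((151 + 15*j) - 28) = 2 + (123 + 15*j) = 125 + 15*j)
T(-129 + 65) - t(f(10, -15)) = (125 + 15*(-129 + 65)) - 1*(-15) = (125 + 15*(-64)) + 15 = (125 - 960) + 15 = -835 + 15 = -820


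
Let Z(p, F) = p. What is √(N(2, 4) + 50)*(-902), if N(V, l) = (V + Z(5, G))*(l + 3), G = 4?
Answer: -2706*√11 ≈ -8974.8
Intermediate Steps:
N(V, l) = (3 + l)*(5 + V) (N(V, l) = (V + 5)*(l + 3) = (5 + V)*(3 + l) = (3 + l)*(5 + V))
√(N(2, 4) + 50)*(-902) = √((15 + 3*2 + 5*4 + 2*4) + 50)*(-902) = √((15 + 6 + 20 + 8) + 50)*(-902) = √(49 + 50)*(-902) = √99*(-902) = (3*√11)*(-902) = -2706*√11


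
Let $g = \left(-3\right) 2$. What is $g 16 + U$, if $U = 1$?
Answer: $-95$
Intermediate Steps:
$g = -6$
$g 16 + U = \left(-6\right) 16 + 1 = -96 + 1 = -95$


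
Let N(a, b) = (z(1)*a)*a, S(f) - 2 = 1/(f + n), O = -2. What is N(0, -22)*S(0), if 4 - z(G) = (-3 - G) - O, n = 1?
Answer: 0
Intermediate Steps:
z(G) = 5 + G (z(G) = 4 - ((-3 - G) - 1*(-2)) = 4 - ((-3 - G) + 2) = 4 - (-1 - G) = 4 + (1 + G) = 5 + G)
S(f) = 2 + 1/(1 + f) (S(f) = 2 + 1/(f + 1) = 2 + 1/(1 + f))
N(a, b) = 6*a**2 (N(a, b) = ((5 + 1)*a)*a = (6*a)*a = 6*a**2)
N(0, -22)*S(0) = (6*0**2)*((3 + 2*0)/(1 + 0)) = (6*0)*((3 + 0)/1) = 0*(1*3) = 0*3 = 0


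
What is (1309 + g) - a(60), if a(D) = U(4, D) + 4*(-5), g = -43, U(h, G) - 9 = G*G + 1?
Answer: -2324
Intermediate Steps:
U(h, G) = 10 + G**2 (U(h, G) = 9 + (G*G + 1) = 9 + (G**2 + 1) = 9 + (1 + G**2) = 10 + G**2)
a(D) = -10 + D**2 (a(D) = (10 + D**2) + 4*(-5) = (10 + D**2) - 20 = -10 + D**2)
(1309 + g) - a(60) = (1309 - 43) - (-10 + 60**2) = 1266 - (-10 + 3600) = 1266 - 1*3590 = 1266 - 3590 = -2324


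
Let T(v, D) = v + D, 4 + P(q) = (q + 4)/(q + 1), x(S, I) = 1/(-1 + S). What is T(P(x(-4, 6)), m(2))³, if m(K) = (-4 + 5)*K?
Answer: 1331/64 ≈ 20.797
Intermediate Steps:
m(K) = K (m(K) = 1*K = K)
P(q) = -4 + (4 + q)/(1 + q) (P(q) = -4 + (q + 4)/(q + 1) = -4 + (4 + q)/(1 + q))
T(v, D) = D + v
T(P(x(-4, 6)), m(2))³ = (2 - 3/((-1 - 4)*(1 + 1/(-1 - 4))))³ = (2 - 3/(-5*(1 + 1/(-5))))³ = (2 - 3*(-⅕)/(1 - ⅕))³ = (2 - 3*(-⅕)/⅘)³ = (2 - 3*(-⅕)*5/4)³ = (2 + ¾)³ = (11/4)³ = 1331/64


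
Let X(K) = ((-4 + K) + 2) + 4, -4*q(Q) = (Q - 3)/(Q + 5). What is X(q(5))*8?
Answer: 78/5 ≈ 15.600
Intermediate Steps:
q(Q) = -(-3 + Q)/(4*(5 + Q)) (q(Q) = -(Q - 3)/(4*(Q + 5)) = -(-3 + Q)/(4*(5 + Q)))
X(K) = 2 + K (X(K) = (-2 + K) + 4 = 2 + K)
X(q(5))*8 = (2 + (3 - 1*5)/(4*(5 + 5)))*8 = (2 + (¼)*(3 - 5)/10)*8 = (2 + (¼)*(⅒)*(-2))*8 = (2 - 1/20)*8 = (39/20)*8 = 78/5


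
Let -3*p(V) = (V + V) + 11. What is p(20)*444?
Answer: -7548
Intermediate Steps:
p(V) = -11/3 - 2*V/3 (p(V) = -((V + V) + 11)/3 = -(2*V + 11)/3 = -(11 + 2*V)/3 = -11/3 - 2*V/3)
p(20)*444 = (-11/3 - ⅔*20)*444 = (-11/3 - 40/3)*444 = -17*444 = -7548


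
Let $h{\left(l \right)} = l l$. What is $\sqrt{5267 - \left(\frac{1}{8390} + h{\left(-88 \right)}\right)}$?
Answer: $\frac{i \sqrt{174361240090}}{8390} \approx 49.769 i$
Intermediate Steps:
$h{\left(l \right)} = l^{2}$
$\sqrt{5267 - \left(\frac{1}{8390} + h{\left(-88 \right)}\right)} = \sqrt{5267 + \left(\frac{1}{-8390} - \left(-88\right)^{2}\right)} = \sqrt{5267 - \frac{64972161}{8390}} = \sqrt{- \frac{20782031}{8390}} = \frac{i \sqrt{174361240090}}{8390}$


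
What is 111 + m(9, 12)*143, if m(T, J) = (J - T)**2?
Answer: 1398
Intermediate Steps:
111 + m(9, 12)*143 = 111 + (12 - 1*9)**2*143 = 111 + (12 - 9)**2*143 = 111 + 3**2*143 = 111 + 9*143 = 111 + 1287 = 1398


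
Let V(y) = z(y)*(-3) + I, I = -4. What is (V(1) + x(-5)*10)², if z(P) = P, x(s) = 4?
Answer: 1089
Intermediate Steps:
V(y) = -4 - 3*y (V(y) = y*(-3) - 4 = -3*y - 4 = -4 - 3*y)
(V(1) + x(-5)*10)² = ((-4 - 3*1) + 4*10)² = ((-4 - 3) + 40)² = (-7 + 40)² = 33² = 1089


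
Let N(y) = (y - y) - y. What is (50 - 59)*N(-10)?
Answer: -90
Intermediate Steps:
N(y) = -y (N(y) = 0 - y = -y)
(50 - 59)*N(-10) = (50 - 59)*(-1*(-10)) = -9*10 = -90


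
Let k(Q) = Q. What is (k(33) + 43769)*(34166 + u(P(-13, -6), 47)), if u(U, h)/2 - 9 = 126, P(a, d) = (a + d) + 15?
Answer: 1508365672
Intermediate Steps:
P(a, d) = 15 + a + d
u(U, h) = 270 (u(U, h) = 18 + 2*126 = 18 + 252 = 270)
(k(33) + 43769)*(34166 + u(P(-13, -6), 47)) = (33 + 43769)*(34166 + 270) = 43802*34436 = 1508365672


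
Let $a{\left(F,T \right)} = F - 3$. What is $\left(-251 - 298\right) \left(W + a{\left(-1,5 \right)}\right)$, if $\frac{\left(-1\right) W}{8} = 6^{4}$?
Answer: $5694228$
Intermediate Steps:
$a{\left(F,T \right)} = -3 + F$
$W = -10368$ ($W = - 8 \cdot 6^{4} = \left(-8\right) 1296 = -10368$)
$\left(-251 - 298\right) \left(W + a{\left(-1,5 \right)}\right) = \left(-251 - 298\right) \left(-10368 - 4\right) = - 549 \left(-10368 - 4\right) = \left(-549\right) \left(-10372\right) = 5694228$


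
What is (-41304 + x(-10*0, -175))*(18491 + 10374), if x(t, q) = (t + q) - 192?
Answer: -1202833415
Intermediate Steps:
x(t, q) = -192 + q + t (x(t, q) = (q + t) - 192 = -192 + q + t)
(-41304 + x(-10*0, -175))*(18491 + 10374) = (-41304 + (-192 - 175 - 10*0))*(18491 + 10374) = (-41304 + (-192 - 175 + 0))*28865 = (-41304 - 367)*28865 = -41671*28865 = -1202833415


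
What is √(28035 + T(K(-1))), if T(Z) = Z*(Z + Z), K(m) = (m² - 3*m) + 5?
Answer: 3*√3133 ≈ 167.92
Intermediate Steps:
K(m) = 5 + m² - 3*m
T(Z) = 2*Z² (T(Z) = Z*(2*Z) = 2*Z²)
√(28035 + T(K(-1))) = √(28035 + 2*(5 + (-1)² - 3*(-1))²) = √(28035 + 2*(5 + 1 + 3)²) = √(28035 + 2*9²) = √(28035 + 2*81) = √(28035 + 162) = √28197 = 3*√3133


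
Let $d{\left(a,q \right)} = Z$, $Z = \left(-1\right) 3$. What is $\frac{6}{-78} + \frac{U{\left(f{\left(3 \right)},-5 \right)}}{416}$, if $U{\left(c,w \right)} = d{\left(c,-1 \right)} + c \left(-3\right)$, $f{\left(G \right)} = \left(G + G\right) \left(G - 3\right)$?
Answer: $- \frac{35}{416} \approx -0.084135$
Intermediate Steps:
$Z = -3$
$d{\left(a,q \right)} = -3$
$f{\left(G \right)} = 2 G \left(-3 + G\right)$
$U{\left(c,w \right)} = -3 - 3 c$ ($U{\left(c,w \right)} = -3 + c \left(-3\right) = -3 - 3 c$)
$\frac{6}{-78} + \frac{U{\left(f{\left(3 \right)},-5 \right)}}{416} = \frac{6}{-78} + \frac{-3 - 3 \cdot 2 \cdot 3 \left(-3 + 3\right)}{416} = 6 \left(- \frac{1}{78}\right) + \left(-3 - 3 \cdot 2 \cdot 3 \cdot 0\right) \frac{1}{416} = - \frac{1}{13} + \left(-3 - 0\right) \frac{1}{416} = - \frac{1}{13} + \left(-3 + 0\right) \frac{1}{416} = - \frac{1}{13} - \frac{3}{416} = - \frac{35}{416}$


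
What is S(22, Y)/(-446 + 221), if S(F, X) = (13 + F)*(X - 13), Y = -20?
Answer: 77/15 ≈ 5.1333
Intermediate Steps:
S(F, X) = (-13 + X)*(13 + F) (S(F, X) = (13 + F)*(-13 + X) = (-13 + X)*(13 + F))
S(22, Y)/(-446 + 221) = (-169 - 13*22 + 13*(-20) + 22*(-20))/(-446 + 221) = (-169 - 286 - 260 - 440)/(-225) = -1155*(-1/225) = 77/15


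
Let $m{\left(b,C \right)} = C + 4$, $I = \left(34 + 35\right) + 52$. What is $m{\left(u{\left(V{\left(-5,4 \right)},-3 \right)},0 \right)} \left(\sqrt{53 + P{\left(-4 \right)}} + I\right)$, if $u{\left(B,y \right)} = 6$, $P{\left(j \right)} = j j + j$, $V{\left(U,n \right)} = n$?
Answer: $484 + 4 \sqrt{65} \approx 516.25$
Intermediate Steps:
$I = 121$ ($I = 69 + 52 = 121$)
$P{\left(j \right)} = j + j^{2}$ ($P{\left(j \right)} = j^{2} + j = j + j^{2}$)
$m{\left(b,C \right)} = 4 + C$
$m{\left(u{\left(V{\left(-5,4 \right)},-3 \right)},0 \right)} \left(\sqrt{53 + P{\left(-4 \right)}} + I\right) = \left(4 + 0\right) \left(\sqrt{53 - 4 \left(1 - 4\right)} + 121\right) = 4 \left(\sqrt{53 - -12} + 121\right) = 4 \left(\sqrt{53 + 12} + 121\right) = 4 \left(\sqrt{65} + 121\right) = 4 \left(121 + \sqrt{65}\right) = 484 + 4 \sqrt{65}$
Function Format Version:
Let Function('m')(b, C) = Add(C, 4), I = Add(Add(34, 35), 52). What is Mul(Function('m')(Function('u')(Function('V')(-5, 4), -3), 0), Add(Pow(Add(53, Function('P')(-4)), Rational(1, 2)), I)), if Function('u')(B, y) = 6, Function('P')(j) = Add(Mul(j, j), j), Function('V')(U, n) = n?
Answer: Add(484, Mul(4, Pow(65, Rational(1, 2)))) ≈ 516.25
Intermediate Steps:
I = 121 (I = Add(69, 52) = 121)
Function('P')(j) = Add(j, Pow(j, 2)) (Function('P')(j) = Add(Pow(j, 2), j) = Add(j, Pow(j, 2)))
Function('m')(b, C) = Add(4, C)
Mul(Function('m')(Function('u')(Function('V')(-5, 4), -3), 0), Add(Pow(Add(53, Function('P')(-4)), Rational(1, 2)), I)) = Mul(Add(4, 0), Add(Pow(Add(53, Mul(-4, Add(1, -4))), Rational(1, 2)), 121)) = Mul(4, Add(Pow(Add(53, Mul(-4, -3)), Rational(1, 2)), 121)) = Mul(4, Add(Pow(Add(53, 12), Rational(1, 2)), 121)) = Mul(4, Add(Pow(65, Rational(1, 2)), 121)) = Mul(4, Add(121, Pow(65, Rational(1, 2)))) = Add(484, Mul(4, Pow(65, Rational(1, 2))))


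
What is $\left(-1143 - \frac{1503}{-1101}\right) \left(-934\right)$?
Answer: $\frac{391327320}{367} \approx 1.0663 \cdot 10^{6}$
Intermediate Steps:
$\left(-1143 - \frac{1503}{-1101}\right) \left(-934\right) = \left(-1143 - - \frac{501}{367}\right) \left(-934\right) = \left(-1143 + \frac{501}{367}\right) \left(-934\right) = \left(- \frac{418980}{367}\right) \left(-934\right) = \frac{391327320}{367}$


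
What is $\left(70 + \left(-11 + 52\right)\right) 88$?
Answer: $9768$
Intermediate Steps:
$\left(70 + \left(-11 + 52\right)\right) 88 = \left(70 + 41\right) 88 = 111 \cdot 88 = 9768$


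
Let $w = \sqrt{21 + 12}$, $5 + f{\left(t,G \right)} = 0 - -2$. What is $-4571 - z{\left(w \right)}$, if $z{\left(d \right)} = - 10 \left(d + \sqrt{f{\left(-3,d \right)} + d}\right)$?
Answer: $-4571 + 10 \sqrt{33} + 10 \sqrt{-3 + \sqrt{33}} \approx -4497.0$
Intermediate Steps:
$f{\left(t,G \right)} = -3$ ($f{\left(t,G \right)} = -5 + \left(0 - -2\right) = -5 + \left(0 + 2\right) = -5 + 2 = -3$)
$w = \sqrt{33} \approx 5.7446$
$z{\left(d \right)} = - 10 d - 10 \sqrt{-3 + d}$ ($z{\left(d \right)} = - 10 \left(d + \sqrt{-3 + d}\right) = - 10 d - 10 \sqrt{-3 + d}$)
$-4571 - z{\left(w \right)} = -4571 - \left(- 10 \sqrt{33} - 10 \sqrt{-3 + \sqrt{33}}\right) = -4571 + \left(10 \sqrt{33} + 10 \sqrt{-3 + \sqrt{33}}\right) = -4571 + 10 \sqrt{33} + 10 \sqrt{-3 + \sqrt{33}}$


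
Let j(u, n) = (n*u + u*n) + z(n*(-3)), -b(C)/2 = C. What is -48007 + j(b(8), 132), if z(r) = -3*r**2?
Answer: -522679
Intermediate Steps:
b(C) = -2*C
j(u, n) = -27*n**2 + 2*n*u (j(u, n) = (n*u + u*n) - 3*9*n**2 = (n*u + n*u) - 3*9*n**2 = 2*n*u - 27*n**2 = -27*n**2 + 2*n*u)
-48007 + j(b(8), 132) = -48007 + 132*(-27*132 + 2*(-2*8)) = -48007 + 132*(-3564 + 2*(-16)) = -48007 + 132*(-3564 - 32) = -48007 + 132*(-3596) = -48007 - 474672 = -522679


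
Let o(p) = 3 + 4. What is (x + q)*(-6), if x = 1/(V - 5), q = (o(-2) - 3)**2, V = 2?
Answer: -94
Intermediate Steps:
o(p) = 7
q = 16 (q = (7 - 3)**2 = 4**2 = 16)
x = -1/3 (x = 1/(2 - 5) = 1/(-3) = -1/3 ≈ -0.33333)
(x + q)*(-6) = (-1/3 + 16)*(-6) = (47/3)*(-6) = -94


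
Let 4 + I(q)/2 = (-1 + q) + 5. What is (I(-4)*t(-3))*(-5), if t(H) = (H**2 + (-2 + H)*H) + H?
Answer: 840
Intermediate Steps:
I(q) = 2*q (I(q) = -8 + 2*((-1 + q) + 5) = -8 + 2*(4 + q) = -8 + (8 + 2*q) = 2*q)
t(H) = H + H**2 + H*(-2 + H) (t(H) = (H**2 + H*(-2 + H)) + H = H + H**2 + H*(-2 + H))
(I(-4)*t(-3))*(-5) = ((2*(-4))*(-3*(-1 + 2*(-3))))*(-5) = -(-24)*(-1 - 6)*(-5) = -(-24)*(-7)*(-5) = -8*21*(-5) = -168*(-5) = 840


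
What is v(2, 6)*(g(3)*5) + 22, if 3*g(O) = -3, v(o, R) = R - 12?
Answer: 52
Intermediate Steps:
v(o, R) = -12 + R
g(O) = -1 (g(O) = (1/3)*(-3) = -1)
v(2, 6)*(g(3)*5) + 22 = (-12 + 6)*(-1*5) + 22 = -6*(-5) + 22 = 30 + 22 = 52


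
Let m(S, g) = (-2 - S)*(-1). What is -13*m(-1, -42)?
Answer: -13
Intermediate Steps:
m(S, g) = 2 + S
-13*m(-1, -42) = -13*(2 - 1) = -13*1 = -13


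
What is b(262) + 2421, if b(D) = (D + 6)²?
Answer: 74245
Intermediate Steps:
b(D) = (6 + D)²
b(262) + 2421 = (6 + 262)² + 2421 = 268² + 2421 = 71824 + 2421 = 74245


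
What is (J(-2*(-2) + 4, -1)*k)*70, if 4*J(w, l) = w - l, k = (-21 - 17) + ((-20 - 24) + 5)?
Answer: -24255/2 ≈ -12128.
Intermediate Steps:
k = -77 (k = -38 + (-44 + 5) = -38 - 39 = -77)
J(w, l) = -l/4 + w/4 (J(w, l) = (w - l)/4 = -l/4 + w/4)
(J(-2*(-2) + 4, -1)*k)*70 = ((-¼*(-1) + (-2*(-2) + 4)/4)*(-77))*70 = ((¼ + (4 + 4)/4)*(-77))*70 = ((¼ + (¼)*8)*(-77))*70 = ((¼ + 2)*(-77))*70 = ((9/4)*(-77))*70 = -693/4*70 = -24255/2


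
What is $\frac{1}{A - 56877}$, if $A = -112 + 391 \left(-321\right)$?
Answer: $- \frac{1}{182500} \approx -5.4795 \cdot 10^{-6}$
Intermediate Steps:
$A = -125623$ ($A = -112 - 125511 = -125623$)
$\frac{1}{A - 56877} = \frac{1}{-125623 - 56877} = \frac{1}{-182500} = - \frac{1}{182500}$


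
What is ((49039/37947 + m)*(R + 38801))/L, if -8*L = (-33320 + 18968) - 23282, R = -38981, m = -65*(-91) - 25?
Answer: -53653648560/238016233 ≈ -225.42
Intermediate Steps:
m = 5890 (m = 5915 - 25 = 5890)
L = 18817/4 (L = -((-33320 + 18968) - 23282)/8 = -(-14352 - 23282)/8 = -⅛*(-37634) = 18817/4 ≈ 4704.3)
((49039/37947 + m)*(R + 38801))/L = ((49039/37947 + 5890)*(-38981 + 38801))/(18817/4) = ((49039*(1/37947) + 5890)*(-180))*(4/18817) = ((49039/37947 + 5890)*(-180))*(4/18817) = ((223556869/37947)*(-180))*(4/18817) = -13413412140/12649*4/18817 = -53653648560/238016233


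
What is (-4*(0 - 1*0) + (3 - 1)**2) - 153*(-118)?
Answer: 18058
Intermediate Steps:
(-4*(0 - 1*0) + (3 - 1)**2) - 153*(-118) = (-4*(0 + 0) + 2**2) + 18054 = (-4*0 + 4) + 18054 = (0 + 4) + 18054 = 4 + 18054 = 18058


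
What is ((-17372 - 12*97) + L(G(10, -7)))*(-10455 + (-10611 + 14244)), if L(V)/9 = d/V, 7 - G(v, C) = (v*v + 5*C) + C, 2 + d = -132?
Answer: 2146951620/17 ≈ 1.2629e+8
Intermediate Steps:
d = -134 (d = -2 - 132 = -134)
G(v, C) = 7 - v² - 6*C (G(v, C) = 7 - ((v*v + 5*C) + C) = 7 - ((v² + 5*C) + C) = 7 - (v² + 6*C) = 7 + (-v² - 6*C) = 7 - v² - 6*C)
L(V) = -1206/V (L(V) = 9*(-134/V) = -1206/V)
((-17372 - 12*97) + L(G(10, -7)))*(-10455 + (-10611 + 14244)) = ((-17372 - 12*97) - 1206/(7 - 1*10² - 6*(-7)))*(-10455 + (-10611 + 14244)) = ((-17372 - 1164) - 1206/(7 - 1*100 + 42))*(-10455 + 3633) = (-18536 - 1206/(7 - 100 + 42))*(-6822) = (-18536 - 1206/(-51))*(-6822) = (-18536 - 1206*(-1/51))*(-6822) = (-18536 + 402/17)*(-6822) = -314710/17*(-6822) = 2146951620/17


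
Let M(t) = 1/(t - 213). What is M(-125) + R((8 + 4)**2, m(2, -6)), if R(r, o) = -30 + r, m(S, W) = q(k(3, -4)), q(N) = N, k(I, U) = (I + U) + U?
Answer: 38531/338 ≈ 114.00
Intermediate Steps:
k(I, U) = I + 2*U
m(S, W) = -5 (m(S, W) = 3 + 2*(-4) = 3 - 8 = -5)
M(t) = 1/(-213 + t)
M(-125) + R((8 + 4)**2, m(2, -6)) = 1/(-213 - 125) + (-30 + (8 + 4)**2) = 1/(-338) + (-30 + 12**2) = -1/338 + (-30 + 144) = -1/338 + 114 = 38531/338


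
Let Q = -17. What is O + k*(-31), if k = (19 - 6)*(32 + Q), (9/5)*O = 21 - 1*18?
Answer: -18130/3 ≈ -6043.3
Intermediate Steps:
O = 5/3 (O = 5*(21 - 1*18)/9 = 5*(21 - 18)/9 = (5/9)*3 = 5/3 ≈ 1.6667)
k = 195 (k = (19 - 6)*(32 - 17) = 13*15 = 195)
O + k*(-31) = 5/3 + 195*(-31) = 5/3 - 6045 = -18130/3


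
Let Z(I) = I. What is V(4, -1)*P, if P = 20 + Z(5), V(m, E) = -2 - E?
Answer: -25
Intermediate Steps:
P = 25 (P = 20 + 5 = 25)
V(4, -1)*P = (-2 - 1*(-1))*25 = (-2 + 1)*25 = -1*25 = -25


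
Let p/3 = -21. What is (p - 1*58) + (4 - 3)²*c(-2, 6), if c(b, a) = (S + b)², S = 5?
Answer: -112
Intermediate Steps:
p = -63 (p = 3*(-21) = -63)
c(b, a) = (5 + b)²
(p - 1*58) + (4 - 3)²*c(-2, 6) = (-63 - 1*58) + (4 - 3)²*(5 - 2)² = (-63 - 58) + 1²*3² = -121 + 1*9 = -121 + 9 = -112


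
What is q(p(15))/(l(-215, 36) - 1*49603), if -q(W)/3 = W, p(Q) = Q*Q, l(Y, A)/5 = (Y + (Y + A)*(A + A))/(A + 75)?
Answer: 74925/5571448 ≈ 0.013448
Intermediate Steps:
l(Y, A) = 5*(Y + 2*A*(A + Y))/(75 + A) (l(Y, A) = 5*((Y + (Y + A)*(A + A))/(A + 75)) = 5*((Y + (A + Y)*(2*A))/(75 + A)) = 5*((Y + 2*A*(A + Y))/(75 + A)) = 5*(Y + 2*A*(A + Y))/(75 + A))
p(Q) = Q²
q(W) = -3*W
q(p(15))/(l(-215, 36) - 1*49603) = (-3*15²)/(5*(-215 + 2*36² + 2*36*(-215))/(75 + 36) - 1*49603) = (-3*225)/(5*(-215 + 2*1296 - 15480)/111 - 49603) = -675/(5*(1/111)*(-215 + 2592 - 15480) - 49603) = -675/(5*(1/111)*(-13103) - 49603) = -675/(-65515/111 - 49603) = -675/(-5571448/111) = -675*(-111/5571448) = 74925/5571448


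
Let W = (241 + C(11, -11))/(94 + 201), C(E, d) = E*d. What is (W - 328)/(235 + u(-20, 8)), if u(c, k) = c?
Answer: -19328/12685 ≈ -1.5237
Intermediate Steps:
W = 24/59 (W = (241 + 11*(-11))/(94 + 201) = (241 - 121)/295 = 120*(1/295) = 24/59 ≈ 0.40678)
(W - 328)/(235 + u(-20, 8)) = (24/59 - 328)/(235 - 20) = -19328/59/215 = -19328/59*1/215 = -19328/12685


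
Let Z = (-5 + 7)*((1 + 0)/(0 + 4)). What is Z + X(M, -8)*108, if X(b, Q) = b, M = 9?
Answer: 1945/2 ≈ 972.50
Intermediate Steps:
Z = 1/2 (Z = 2*(1/4) = 1/2 ≈ 0.50000)
Z + X(M, -8)*108 = 1/2 + 9*108 = 1/2 + 972 = 1945/2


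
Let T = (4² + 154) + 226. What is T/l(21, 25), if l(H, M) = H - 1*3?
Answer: 22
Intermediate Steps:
l(H, M) = -3 + H (l(H, M) = H - 3 = -3 + H)
T = 396 (T = (16 + 154) + 226 = 170 + 226 = 396)
T/l(21, 25) = 396/(-3 + 21) = 396/18 = 396*(1/18) = 22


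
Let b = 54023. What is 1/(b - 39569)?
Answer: 1/14454 ≈ 6.9185e-5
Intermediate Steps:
1/(b - 39569) = 1/(54023 - 39569) = 1/14454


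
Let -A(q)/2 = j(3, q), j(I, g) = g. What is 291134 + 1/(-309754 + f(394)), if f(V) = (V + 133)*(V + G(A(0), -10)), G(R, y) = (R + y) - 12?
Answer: 33104847139/113710 ≈ 2.9113e+5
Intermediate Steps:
A(q) = -2*q
G(R, y) = -12 + R + y
f(V) = (-22 + V)*(133 + V) (f(V) = (V + 133)*(V + (-12 - 2*0 - 10)) = (133 + V)*(V + (-12 + 0 - 10)) = (133 + V)*(V - 22) = (133 + V)*(-22 + V) = (-22 + V)*(133 + V))
291134 + 1/(-309754 + f(394)) = 291134 + 1/(-309754 + (-2926 + 394² + 111*394)) = 291134 + 1/(-309754 + (-2926 + 155236 + 43734)) = 291134 + 1/(-309754 + 196044) = 291134 + 1/(-113710) = 291134 - 1/113710 = 33104847139/113710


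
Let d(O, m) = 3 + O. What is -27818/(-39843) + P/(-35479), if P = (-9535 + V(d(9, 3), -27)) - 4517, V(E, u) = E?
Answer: 1546350542/1413589797 ≈ 1.0939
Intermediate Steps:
P = -14040 (P = (-9535 + (3 + 9)) - 4517 = (-9535 + 12) - 4517 = -9523 - 4517 = -14040)
-27818/(-39843) + P/(-35479) = -27818/(-39843) - 14040/(-35479) = -27818*(-1/39843) - 14040*(-1/35479) = 27818/39843 + 14040/35479 = 1546350542/1413589797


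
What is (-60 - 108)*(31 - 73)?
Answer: 7056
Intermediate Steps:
(-60 - 108)*(31 - 73) = -168*(-42) = 7056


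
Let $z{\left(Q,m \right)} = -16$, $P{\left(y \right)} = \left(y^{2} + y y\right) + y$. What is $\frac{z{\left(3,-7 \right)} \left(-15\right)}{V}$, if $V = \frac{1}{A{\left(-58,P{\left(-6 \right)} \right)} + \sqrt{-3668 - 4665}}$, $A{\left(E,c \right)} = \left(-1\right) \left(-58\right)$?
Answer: $13920 + 240 i \sqrt{8333} \approx 13920.0 + 21908.0 i$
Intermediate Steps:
$P{\left(y \right)} = y + 2 y^{2}$ ($P{\left(y \right)} = \left(y^{2} + y^{2}\right) + y = 2 y^{2} + y = y + 2 y^{2}$)
$A{\left(E,c \right)} = 58$
$V = \frac{1}{58 + i \sqrt{8333}}$ ($V = \frac{1}{58 + \sqrt{-3668 - 4665}} = \frac{1}{58 + \sqrt{-8333}} = \frac{1}{58 + i \sqrt{8333}} \approx 0.0049585 - 0.0078042 i$)
$\frac{z{\left(3,-7 \right)} \left(-15\right)}{V} = \frac{\left(-16\right) \left(-15\right)}{\frac{58}{11697} - \frac{i \sqrt{8333}}{11697}} = \frac{240}{\frac{58}{11697} - \frac{i \sqrt{8333}}{11697}}$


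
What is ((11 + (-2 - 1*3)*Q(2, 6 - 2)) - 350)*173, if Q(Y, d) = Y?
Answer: -60377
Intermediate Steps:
((11 + (-2 - 1*3)*Q(2, 6 - 2)) - 350)*173 = ((11 + (-2 - 1*3)*2) - 350)*173 = ((11 + (-2 - 3)*2) - 350)*173 = ((11 - 5*2) - 350)*173 = ((11 - 10) - 350)*173 = (1 - 350)*173 = -349*173 = -60377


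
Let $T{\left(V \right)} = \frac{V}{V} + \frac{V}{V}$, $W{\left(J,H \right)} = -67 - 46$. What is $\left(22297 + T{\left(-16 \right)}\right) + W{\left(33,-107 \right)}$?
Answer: $22186$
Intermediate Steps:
$W{\left(J,H \right)} = -113$ ($W{\left(J,H \right)} = -67 - 46 = -113$)
$T{\left(V \right)} = 2$ ($T{\left(V \right)} = 1 + 1 = 2$)
$\left(22297 + T{\left(-16 \right)}\right) + W{\left(33,-107 \right)} = \left(22297 + 2\right) - 113 = 22299 - 113 = 22186$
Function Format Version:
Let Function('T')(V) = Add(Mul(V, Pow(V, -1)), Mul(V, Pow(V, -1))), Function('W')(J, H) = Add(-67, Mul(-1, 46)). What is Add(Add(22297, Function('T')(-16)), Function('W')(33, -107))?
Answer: 22186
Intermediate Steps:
Function('W')(J, H) = -113 (Function('W')(J, H) = Add(-67, -46) = -113)
Function('T')(V) = 2 (Function('T')(V) = Add(1, 1) = 2)
Add(Add(22297, Function('T')(-16)), Function('W')(33, -107)) = Add(Add(22297, 2), -113) = Add(22299, -113) = 22186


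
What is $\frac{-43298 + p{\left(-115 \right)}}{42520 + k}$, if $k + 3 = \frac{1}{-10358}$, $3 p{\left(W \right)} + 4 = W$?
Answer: $- \frac{1346674654}{1321173255} \approx -1.0193$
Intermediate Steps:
$p{\left(W \right)} = - \frac{4}{3} + \frac{W}{3}$
$k = - \frac{31075}{10358}$ ($k = -3 + \frac{1}{-10358} = -3 - \frac{1}{10358} = - \frac{31075}{10358} \approx -3.0001$)
$\frac{-43298 + p{\left(-115 \right)}}{42520 + k} = \frac{-43298 + \left(- \frac{4}{3} + \frac{1}{3} \left(-115\right)\right)}{42520 - \frac{31075}{10358}} = \frac{-43298 - \frac{119}{3}}{\frac{440391085}{10358}} = \left(-43298 - \frac{119}{3}\right) \frac{10358}{440391085} = \left(- \frac{130013}{3}\right) \frac{10358}{440391085} = - \frac{1346674654}{1321173255}$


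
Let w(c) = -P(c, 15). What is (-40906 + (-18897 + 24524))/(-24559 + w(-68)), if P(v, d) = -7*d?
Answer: 35279/24454 ≈ 1.4427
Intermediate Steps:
w(c) = 105 (w(c) = -(-7)*15 = -1*(-105) = 105)
(-40906 + (-18897 + 24524))/(-24559 + w(-68)) = (-40906 + (-18897 + 24524))/(-24559 + 105) = (-40906 + 5627)/(-24454) = -35279*(-1/24454) = 35279/24454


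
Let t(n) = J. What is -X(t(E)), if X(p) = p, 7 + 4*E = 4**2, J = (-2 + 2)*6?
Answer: 0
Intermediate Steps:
J = 0 (J = 0*6 = 0)
E = 9/4 (E = -7/4 + (1/4)*4**2 = -7/4 + (1/4)*16 = -7/4 + 4 = 9/4 ≈ 2.2500)
t(n) = 0
-X(t(E)) = -1*0 = 0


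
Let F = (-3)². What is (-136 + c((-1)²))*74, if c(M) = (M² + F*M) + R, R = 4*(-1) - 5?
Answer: -9990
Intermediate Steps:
F = 9
R = -9 (R = -4 - 5 = -9)
c(M) = -9 + M² + 9*M (c(M) = (M² + 9*M) - 9 = -9 + M² + 9*M)
(-136 + c((-1)²))*74 = (-136 + (-9 + ((-1)²)² + 9*(-1)²))*74 = (-136 + (-9 + 1² + 9*1))*74 = (-136 + (-9 + 1 + 9))*74 = (-136 + 1)*74 = -135*74 = -9990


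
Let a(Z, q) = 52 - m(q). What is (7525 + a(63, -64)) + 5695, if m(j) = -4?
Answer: 13276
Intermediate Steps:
a(Z, q) = 56 (a(Z, q) = 52 - 1*(-4) = 52 + 4 = 56)
(7525 + a(63, -64)) + 5695 = (7525 + 56) + 5695 = 7581 + 5695 = 13276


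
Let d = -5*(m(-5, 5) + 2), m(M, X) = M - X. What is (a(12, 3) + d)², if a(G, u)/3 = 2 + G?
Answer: 6724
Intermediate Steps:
d = 40 (d = -5*((-5 - 1*5) + 2) = -5*((-5 - 5) + 2) = -5*(-10 + 2) = -5*(-8) = 40)
a(G, u) = 6 + 3*G (a(G, u) = 3*(2 + G) = 6 + 3*G)
(a(12, 3) + d)² = ((6 + 3*12) + 40)² = ((6 + 36) + 40)² = (42 + 40)² = 82² = 6724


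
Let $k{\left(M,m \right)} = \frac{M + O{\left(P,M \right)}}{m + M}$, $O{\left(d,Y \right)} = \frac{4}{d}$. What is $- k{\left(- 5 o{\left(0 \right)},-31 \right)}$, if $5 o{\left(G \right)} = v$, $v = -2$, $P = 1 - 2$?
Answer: $- \frac{2}{29} \approx -0.068966$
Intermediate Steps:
$P = -1$
$o{\left(G \right)} = - \frac{2}{5}$ ($o{\left(G \right)} = \frac{1}{5} \left(-2\right) = - \frac{2}{5}$)
$k{\left(M,m \right)} = \frac{-4 + M}{M + m}$ ($k{\left(M,m \right)} = \frac{M + \frac{4}{-1}}{m + M} = \frac{M + 4 \left(-1\right)}{M + m} = \frac{M - 4}{M + m} = \frac{-4 + M}{M + m}$)
$- k{\left(- 5 o{\left(0 \right)},-31 \right)} = - \frac{-4 - -2}{\left(-5\right) \left(- \frac{2}{5}\right) - 31} = - \frac{-4 + 2}{2 - 31} = - \frac{-2}{-29} = - \frac{\left(-1\right) \left(-2\right)}{29} = \left(-1\right) \frac{2}{29} = - \frac{2}{29}$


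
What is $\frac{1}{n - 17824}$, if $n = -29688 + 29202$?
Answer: $- \frac{1}{18310} \approx -5.4615 \cdot 10^{-5}$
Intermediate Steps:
$n = -486$
$\frac{1}{n - 17824} = \frac{1}{-486 - 17824} = \frac{1}{-18310} = - \frac{1}{18310}$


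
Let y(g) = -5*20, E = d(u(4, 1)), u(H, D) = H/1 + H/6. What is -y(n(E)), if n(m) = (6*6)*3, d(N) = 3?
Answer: 100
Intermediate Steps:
u(H, D) = 7*H/6 (u(H, D) = H*1 + H*(⅙) = H + H/6 = 7*H/6)
E = 3
n(m) = 108 (n(m) = 36*3 = 108)
y(g) = -100
-y(n(E)) = -1*(-100) = 100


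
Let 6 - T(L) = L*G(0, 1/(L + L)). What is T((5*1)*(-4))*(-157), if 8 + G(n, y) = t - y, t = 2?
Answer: 35639/2 ≈ 17820.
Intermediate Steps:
G(n, y) = -6 - y (G(n, y) = -8 + (2 - y) = -6 - y)
T(L) = 6 - L*(-6 - 1/(2*L)) (T(L) = 6 - L*(-6 - 1/(L + L)) = 6 - L*(-6 - 1/(2*L)))
T((5*1)*(-4))*(-157) = (13/2 + 6*((5*1)*(-4)))*(-157) = (13/2 + 6*(5*(-4)))*(-157) = (13/2 + 6*(-20))*(-157) = (13/2 - 120)*(-157) = -227/2*(-157) = 35639/2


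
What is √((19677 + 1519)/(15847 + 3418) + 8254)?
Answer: √3063799758090/19265 ≈ 90.858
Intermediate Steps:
√((19677 + 1519)/(15847 + 3418) + 8254) = √(21196/19265 + 8254) = √(159034506/19265) = √3063799758090/19265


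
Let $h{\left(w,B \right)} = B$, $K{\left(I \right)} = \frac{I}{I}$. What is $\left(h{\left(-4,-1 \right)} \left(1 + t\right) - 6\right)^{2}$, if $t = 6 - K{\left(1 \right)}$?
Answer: $144$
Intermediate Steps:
$K{\left(I \right)} = 1$
$t = 5$ ($t = 6 - 1 = 5$)
$\left(h{\left(-4,-1 \right)} \left(1 + t\right) - 6\right)^{2} = \left(- (1 + 5) - 6\right)^{2} = \left(\left(-1\right) 6 - 6\right)^{2} = \left(-6 - 6\right)^{2} = \left(-12\right)^{2} = 144$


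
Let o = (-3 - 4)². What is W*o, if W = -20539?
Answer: -1006411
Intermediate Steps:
o = 49 (o = (-7)² = 49)
W*o = -20539*49 = -1006411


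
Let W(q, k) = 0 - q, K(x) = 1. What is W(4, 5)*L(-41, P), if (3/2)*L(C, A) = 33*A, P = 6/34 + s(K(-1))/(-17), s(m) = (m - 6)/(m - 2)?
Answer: 176/17 ≈ 10.353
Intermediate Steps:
s(m) = (-6 + m)/(-2 + m)
W(q, k) = -q
P = -2/17 (P = 6/34 + ((-6 + 1)/(-2 + 1))/(-17) = 6*(1/34) + (-5/(-1))*(-1/17) = 3/17 - 1*(-5)*(-1/17) = 3/17 + 5*(-1/17) = 3/17 - 5/17 = -2/17 ≈ -0.11765)
L(C, A) = 22*A (L(C, A) = 2*(33*A)/3 = 22*A)
W(4, 5)*L(-41, P) = (-1*4)*(22*(-2/17)) = -4*(-44/17) = 176/17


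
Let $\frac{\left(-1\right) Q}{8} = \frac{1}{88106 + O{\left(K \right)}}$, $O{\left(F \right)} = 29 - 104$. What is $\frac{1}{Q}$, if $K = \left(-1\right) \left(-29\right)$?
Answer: $- \frac{88031}{8} \approx -11004.0$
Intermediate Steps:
$K = 29$
$O{\left(F \right)} = -75$ ($O{\left(F \right)} = 29 - 104 = -75$)
$Q = - \frac{8}{88031}$ ($Q = - \frac{8}{88106 - 75} = - \frac{8}{88031} \approx -9.0877 \cdot 10^{-5}$)
$\frac{1}{Q} = \frac{1}{- \frac{8}{88031}} = - \frac{88031}{8}$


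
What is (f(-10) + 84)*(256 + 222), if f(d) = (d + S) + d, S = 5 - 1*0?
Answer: 32982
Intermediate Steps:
S = 5 (S = 5 + 0 = 5)
f(d) = 5 + 2*d (f(d) = (d + 5) + d = (5 + d) + d = 5 + 2*d)
(f(-10) + 84)*(256 + 222) = ((5 + 2*(-10)) + 84)*(256 + 222) = ((5 - 20) + 84)*478 = (-15 + 84)*478 = 69*478 = 32982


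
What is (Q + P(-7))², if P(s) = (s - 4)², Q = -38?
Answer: 6889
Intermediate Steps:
P(s) = (-4 + s)²
(Q + P(-7))² = (-38 + (-4 - 7)²)² = (-38 + (-11)²)² = (-38 + 121)² = 83² = 6889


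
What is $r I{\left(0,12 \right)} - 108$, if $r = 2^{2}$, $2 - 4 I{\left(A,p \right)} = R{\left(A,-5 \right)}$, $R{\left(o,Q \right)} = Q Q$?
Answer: $-131$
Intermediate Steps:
$R{\left(o,Q \right)} = Q^{2}$
$I{\left(A,p \right)} = - \frac{23}{4}$ ($I{\left(A,p \right)} = \frac{1}{2} - \frac{\left(-5\right)^{2}}{4} = \frac{1}{2} - \frac{25}{4} = - \frac{23}{4}$)
$r = 4$
$r I{\left(0,12 \right)} - 108 = 4 \left(- \frac{23}{4}\right) - 108 = -23 - 108 = -131$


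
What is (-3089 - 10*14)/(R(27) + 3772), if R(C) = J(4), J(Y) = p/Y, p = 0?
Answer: -3229/3772 ≈ -0.85604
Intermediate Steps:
J(Y) = 0 (J(Y) = 0/Y = 0)
R(C) = 0
(-3089 - 10*14)/(R(27) + 3772) = (-3089 - 10*14)/(0 + 3772) = (-3089 - 140)/3772 = -3229*1/3772 = -3229/3772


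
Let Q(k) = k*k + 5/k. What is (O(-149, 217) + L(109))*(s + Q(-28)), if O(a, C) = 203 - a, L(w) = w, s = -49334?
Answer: -626685705/28 ≈ -2.2382e+7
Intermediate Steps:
Q(k) = k² + 5/k
(O(-149, 217) + L(109))*(s + Q(-28)) = ((203 - 1*(-149)) + 109)*(-49334 + (5 + (-28)³)/(-28)) = ((203 + 149) + 109)*(-49334 - (5 - 21952)/28) = (352 + 109)*(-49334 - 1/28*(-21947)) = 461*(-49334 + 21947/28) = 461*(-1359405/28) = -626685705/28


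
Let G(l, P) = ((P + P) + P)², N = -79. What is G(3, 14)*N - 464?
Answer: -139820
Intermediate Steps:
G(l, P) = 9*P² (G(l, P) = (2*P + P)² = (3*P)² = 9*P²)
G(3, 14)*N - 464 = (9*14²)*(-79) - 464 = (9*196)*(-79) - 464 = 1764*(-79) - 464 = -139356 - 464 = -139820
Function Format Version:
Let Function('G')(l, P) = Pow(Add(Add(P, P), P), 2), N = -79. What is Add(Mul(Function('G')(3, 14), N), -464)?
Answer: -139820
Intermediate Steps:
Function('G')(l, P) = Mul(9, Pow(P, 2)) (Function('G')(l, P) = Pow(Add(Mul(2, P), P), 2) = Pow(Mul(3, P), 2) = Mul(9, Pow(P, 2)))
Add(Mul(Function('G')(3, 14), N), -464) = Add(Mul(Mul(9, Pow(14, 2)), -79), -464) = Add(Mul(Mul(9, 196), -79), -464) = Add(Mul(1764, -79), -464) = Add(-139356, -464) = -139820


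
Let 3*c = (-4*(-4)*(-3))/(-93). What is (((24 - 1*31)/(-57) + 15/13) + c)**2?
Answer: 1107425284/527666841 ≈ 2.0987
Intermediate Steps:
c = 16/93 (c = ((-4*(-4)*(-3))/(-93))/3 = ((16*(-3))*(-1/93))/3 = (-48*(-1/93))/3 = (1/3)*(16/31) = 16/93 ≈ 0.17204)
(((24 - 1*31)/(-57) + 15/13) + c)**2 = (((24 - 1*31)/(-57) + 15/13) + 16/93)**2 = (((24 - 31)*(-1/57) + 15*(1/13)) + 16/93)**2 = ((-7*(-1/57) + 15/13) + 16/93)**2 = ((7/57 + 15/13) + 16/93)**2 = (946/741 + 16/93)**2 = (33278/22971)**2 = 1107425284/527666841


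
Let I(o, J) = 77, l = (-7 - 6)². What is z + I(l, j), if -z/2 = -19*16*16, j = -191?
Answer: 9805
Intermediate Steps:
l = 169 (l = (-13)² = 169)
z = 9728 (z = -2*(-19*16)*16 = -(-608)*16 = -2*(-4864) = 9728)
z + I(l, j) = 9728 + 77 = 9805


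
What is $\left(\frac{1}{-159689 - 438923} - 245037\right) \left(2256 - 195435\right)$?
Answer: $\frac{4047985600336065}{85516} \approx 4.7336 \cdot 10^{10}$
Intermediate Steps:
$\left(\frac{1}{-159689 - 438923} - 245037\right) \left(2256 - 195435\right) = \left(\frac{1}{-598612} - 245037\right) \left(-193179\right) = \left(- \frac{1}{598612} - 245037\right) \left(-193179\right) = \left(- \frac{146682088645}{598612}\right) \left(-193179\right) = \frac{4047985600336065}{85516}$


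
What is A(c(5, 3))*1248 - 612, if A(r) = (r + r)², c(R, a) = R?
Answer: 124188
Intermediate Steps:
A(r) = 4*r² (A(r) = (2*r)² = 4*r²)
A(c(5, 3))*1248 - 612 = (4*5²)*1248 - 612 = (4*25)*1248 - 612 = 100*1248 - 612 = 124800 - 612 = 124188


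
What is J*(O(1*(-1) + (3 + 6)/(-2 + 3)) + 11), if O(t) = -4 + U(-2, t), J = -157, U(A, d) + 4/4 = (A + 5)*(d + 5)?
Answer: -7065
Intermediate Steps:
U(A, d) = -1 + (5 + A)*(5 + d) (U(A, d) = -1 + (A + 5)*(d + 5) = -1 + (5 + A)*(5 + d))
O(t) = 10 + 3*t (O(t) = -4 + (24 + 5*(-2) + 5*t - 2*t) = -4 + (24 - 10 + 5*t - 2*t) = -4 + (14 + 3*t) = 10 + 3*t)
J*(O(1*(-1) + (3 + 6)/(-2 + 3)) + 11) = -157*((10 + 3*(1*(-1) + (3 + 6)/(-2 + 3))) + 11) = -157*((10 + 3*(-1 + 9/1)) + 11) = -157*((10 + 3*(-1 + 9*1)) + 11) = -157*((10 + 3*(-1 + 9)) + 11) = -157*((10 + 3*8) + 11) = -157*((10 + 24) + 11) = -157*(34 + 11) = -157*45 = -7065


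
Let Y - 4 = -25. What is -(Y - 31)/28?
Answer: 13/7 ≈ 1.8571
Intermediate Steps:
Y = -21 (Y = 4 - 25 = -21)
-(Y - 31)/28 = -(-21 - 31)/28 = -(-52)/28 = -1*(-13/7) = 13/7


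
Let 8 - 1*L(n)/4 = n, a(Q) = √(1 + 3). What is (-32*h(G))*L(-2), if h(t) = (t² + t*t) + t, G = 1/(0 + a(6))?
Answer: -1280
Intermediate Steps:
a(Q) = 2 (a(Q) = √4 = 2)
L(n) = 32 - 4*n
G = ½ (G = 1/(0 + 2) = 1/2 = ½ ≈ 0.50000)
h(t) = t + 2*t² (h(t) = (t² + t²) + t = 2*t² + t = t + 2*t²)
(-32*h(G))*L(-2) = (-16*(1 + 2*(½)))*(32 - 4*(-2)) = (-16*(1 + 1))*(32 + 8) = -16*2*40 = -32*1*40 = -32*40 = -1280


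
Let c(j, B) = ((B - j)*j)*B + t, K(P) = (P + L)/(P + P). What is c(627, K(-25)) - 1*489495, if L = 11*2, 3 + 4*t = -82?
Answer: -320688583/625 ≈ -5.1310e+5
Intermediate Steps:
t = -85/4 (t = -¾ + (¼)*(-82) = -¾ - 41/2 = -85/4 ≈ -21.250)
L = 22
K(P) = (22 + P)/(2*P) (K(P) = (P + 22)/(P + P) = (22 + P)/((2*P)) = (22 + P)*(1/(2*P)) = (22 + P)/(2*P))
c(j, B) = -85/4 + B*j*(B - j) (c(j, B) = ((B - j)*j)*B - 85/4 = (j*(B - j))*B - 85/4 = B*j*(B - j) - 85/4 = -85/4 + B*j*(B - j))
c(627, K(-25)) - 1*489495 = (-85/4 + 627*((½)*(22 - 25)/(-25))² - 1*(½)*(22 - 25)/(-25)*627²) - 1*489495 = (-85/4 + 627*((½)*(-1/25)*(-3))² - 1*(½)*(-1/25)*(-3)*393129) - 489495 = (-85/4 + 627*(3/50)² - 1*3/50*393129) - 489495 = (-85/4 + 627*(9/2500) - 1179387/50) - 489495 = (-85/4 + 5643/2500 - 1179387/50) - 489495 = -14754208/625 - 489495 = -320688583/625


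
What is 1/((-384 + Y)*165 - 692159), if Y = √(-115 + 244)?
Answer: -755519/570805447336 - 165*√129/570805447336 ≈ -1.3269e-6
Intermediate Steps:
Y = √129 ≈ 11.358
1/((-384 + Y)*165 - 692159) = 1/((-384 + √129)*165 - 692159) = 1/((-63360 + 165*√129) - 692159) = 1/(-755519 + 165*√129)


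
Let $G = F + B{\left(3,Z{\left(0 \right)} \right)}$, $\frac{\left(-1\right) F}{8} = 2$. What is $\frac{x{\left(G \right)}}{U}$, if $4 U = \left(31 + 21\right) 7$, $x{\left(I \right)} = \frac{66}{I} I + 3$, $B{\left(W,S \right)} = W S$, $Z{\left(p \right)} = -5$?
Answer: $\frac{69}{91} \approx 0.75824$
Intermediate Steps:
$B{\left(W,S \right)} = S W$
$F = -16$ ($F = \left(-8\right) 2 = -16$)
$G = -31$ ($G = -16 - 15 = -31$)
$x{\left(I \right)} = 69$ ($x{\left(I \right)} = 66 + 3 = 69$)
$U = 91$ ($U = \frac{\left(31 + 21\right) 7}{4} = \frac{52 \cdot 7}{4} = \frac{1}{4} \cdot 364 = 91$)
$\frac{x{\left(G \right)}}{U} = \frac{69}{91}$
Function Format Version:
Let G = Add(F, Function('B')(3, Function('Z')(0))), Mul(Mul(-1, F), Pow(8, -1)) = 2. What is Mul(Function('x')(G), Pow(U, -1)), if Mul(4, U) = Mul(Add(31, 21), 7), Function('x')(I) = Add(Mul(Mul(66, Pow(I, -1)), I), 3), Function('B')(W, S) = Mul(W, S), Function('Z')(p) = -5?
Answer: Rational(69, 91) ≈ 0.75824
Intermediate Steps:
Function('B')(W, S) = Mul(S, W)
F = -16 (F = Mul(-8, 2) = -16)
G = -31 (G = Add(-16, Mul(-5, 3)) = Add(-16, -15) = -31)
Function('x')(I) = 69 (Function('x')(I) = Add(66, 3) = 69)
U = 91 (U = Mul(Rational(1, 4), Mul(Add(31, 21), 7)) = Mul(Rational(1, 4), Mul(52, 7)) = Mul(Rational(1, 4), 364) = 91)
Mul(Function('x')(G), Pow(U, -1)) = Mul(69, Pow(91, -1)) = Mul(69, Rational(1, 91)) = Rational(69, 91)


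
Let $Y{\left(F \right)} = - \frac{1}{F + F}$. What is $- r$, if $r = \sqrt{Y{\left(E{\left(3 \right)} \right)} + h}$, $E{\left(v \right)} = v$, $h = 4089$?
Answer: $- \frac{\sqrt{147198}}{6} \approx -63.944$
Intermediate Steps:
$Y{\left(F \right)} = - \frac{1}{2 F}$
$r = \frac{\sqrt{147198}}{6}$ ($r = \sqrt{- \frac{1}{2 \cdot 3} + 4089} = \sqrt{\left(- \frac{1}{2}\right) \frac{1}{3} + 4089} = \sqrt{- \frac{1}{6} + 4089} = \sqrt{\frac{24533}{6}} = \frac{\sqrt{147198}}{6} \approx 63.944$)
$- r = - \frac{\sqrt{147198}}{6}$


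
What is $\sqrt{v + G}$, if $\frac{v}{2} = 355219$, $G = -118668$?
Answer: $59 \sqrt{170} \approx 769.27$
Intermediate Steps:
$v = 710438$ ($v = 2 \cdot 355219 = 710438$)
$\sqrt{v + G} = \sqrt{710438 - 118668} = \sqrt{591770} = 59 \sqrt{170}$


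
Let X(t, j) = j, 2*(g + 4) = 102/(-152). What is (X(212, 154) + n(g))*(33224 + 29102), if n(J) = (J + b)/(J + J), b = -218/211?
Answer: 1339986469151/139049 ≈ 9.6368e+6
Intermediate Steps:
b = -218/211 (b = -218*1/211 = -218/211 ≈ -1.0332)
g = -659/152 (g = -4 + (102/(-152))/2 = -4 + (102*(-1/152))/2 = -4 + (½)*(-51/76) = -4 - 51/152 = -659/152 ≈ -4.3355)
n(J) = (-218/211 + J)/(2*J) (n(J) = (J - 218/211)/(J + J) = (-218/211 + J)/((2*J)) = (-218/211 + J)*(1/(2*J)) = (-218/211 + J)/(2*J))
(X(212, 154) + n(g))*(33224 + 29102) = (154 + (-218 + 211*(-659/152))/(422*(-659/152)))*(33224 + 29102) = (154 + (1/422)*(-152/659)*(-218 - 139049/152))*62326 = (154 + (1/422)*(-152/659)*(-172185/152))*62326 = (154 + 172185/278098)*62326 = (42999277/278098)*62326 = 1339986469151/139049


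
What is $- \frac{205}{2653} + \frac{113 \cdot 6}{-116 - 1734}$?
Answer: $- \frac{1088992}{2454025} \approx -0.44376$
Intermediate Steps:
$- \frac{205}{2653} + \frac{113 \cdot 6}{-116 - 1734} = \left(-205\right) \frac{1}{2653} + \frac{678}{-1850} = - \frac{205}{2653} + 678 \left(- \frac{1}{1850}\right) = - \frac{205}{2653} - \frac{339}{925} = - \frac{1088992}{2454025}$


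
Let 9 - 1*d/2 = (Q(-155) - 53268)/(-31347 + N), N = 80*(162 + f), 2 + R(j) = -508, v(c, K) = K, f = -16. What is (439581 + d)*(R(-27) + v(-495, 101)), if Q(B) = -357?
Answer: -3536003889747/19667 ≈ -1.7979e+8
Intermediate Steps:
R(j) = -510 (R(j) = -2 - 508 = -510)
N = 11680 (N = 80*(162 - 16) = 80*146 = 11680)
d = 246756/19667 (d = 18 - 2*(-357 - 53268)/(-31347 + 11680) = 18 - (-107250)/(-19667) = 18 - (-107250)*(-1)/19667 = 18 - 2*53625/19667 = 18 - 107250/19667 = 246756/19667 ≈ 12.547)
(439581 + d)*(R(-27) + v(-495, 101)) = (439581 + 246756/19667)*(-510 + 101) = (8645486283/19667)*(-409) = -3536003889747/19667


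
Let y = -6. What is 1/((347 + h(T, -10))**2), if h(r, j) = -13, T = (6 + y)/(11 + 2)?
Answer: 1/111556 ≈ 8.9641e-6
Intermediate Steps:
T = 0 (T = (6 - 6)/(11 + 2) = 0/13 = 0*(1/13) = 0)
1/((347 + h(T, -10))**2) = 1/((347 - 13)**2) = 1/(334**2) = 1/111556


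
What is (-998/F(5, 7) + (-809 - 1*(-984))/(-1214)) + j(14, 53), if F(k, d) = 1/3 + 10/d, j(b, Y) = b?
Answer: -24820635/44918 ≈ -552.58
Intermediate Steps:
F(k, d) = ⅓ + 10/d (F(k, d) = 1*(⅓) + 10/d = ⅓ + 10/d)
(-998/F(5, 7) + (-809 - 1*(-984))/(-1214)) + j(14, 53) = (-998*21/(30 + 7) + (-809 - 1*(-984))/(-1214)) + 14 = (-998/((⅓)*(⅐)*37) + (-809 + 984)*(-1/1214)) + 14 = (-998/37/21 + 175*(-1/1214)) + 14 = (-998*21/37 - 175/1214) + 14 = (-20958/37 - 175/1214) + 14 = -25449487/44918 + 14 = -24820635/44918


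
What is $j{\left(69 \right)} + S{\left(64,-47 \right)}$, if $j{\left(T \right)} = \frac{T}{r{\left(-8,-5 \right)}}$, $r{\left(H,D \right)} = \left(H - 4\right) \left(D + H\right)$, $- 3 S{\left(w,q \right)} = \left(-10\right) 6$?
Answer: $\frac{1063}{52} \approx 20.442$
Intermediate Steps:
$S{\left(w,q \right)} = 20$ ($S{\left(w,q \right)} = - \frac{\left(-10\right) 6}{3} = \left(- \frac{1}{3}\right) \left(-60\right) = 20$)
$r{\left(H,D \right)} = \left(-4 + H\right) \left(D + H\right)$
$j{\left(T \right)} = \frac{T}{156}$ ($j{\left(T \right)} = \frac{T}{\left(-8\right)^{2} - -20 - -32 - -40} = \frac{T}{64 + 20 + 32 + 40} = \frac{T}{156}$)
$j{\left(69 \right)} + S{\left(64,-47 \right)} = \frac{1}{156} \cdot 69 + 20 = \frac{23}{52} + 20 = \frac{1063}{52}$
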